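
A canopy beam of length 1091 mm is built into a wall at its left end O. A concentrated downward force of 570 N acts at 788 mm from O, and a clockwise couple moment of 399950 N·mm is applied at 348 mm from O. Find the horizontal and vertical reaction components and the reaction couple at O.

ΣF_x = 0: O_x = 0.
ΣF_y = 0: O_y − 570 = 0 → O_y = 570.0 N.
ΣM about O: M_O − 570·788 − 399950 = 0 → M_O = 849100 N·mm.

O_x = 0, O_y = 570.0 N, M_O = 849100 N·mm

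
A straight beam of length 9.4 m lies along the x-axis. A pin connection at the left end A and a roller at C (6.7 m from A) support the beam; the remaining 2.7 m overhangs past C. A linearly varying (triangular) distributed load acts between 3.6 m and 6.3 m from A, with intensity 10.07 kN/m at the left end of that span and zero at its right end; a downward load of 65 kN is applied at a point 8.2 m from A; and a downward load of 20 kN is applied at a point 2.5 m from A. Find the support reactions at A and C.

Resultant of the triangular load: ½ × 10.07 × 2.7 = 13.5945 kN, acting at 4.5 m from A (one-third of the span from the peak).
Taking moments about A: C_y·6.7 − (½·10.07·2.7)·4.5 − 65·8.2 − 20·2.5 = 0 → C_y = 644.17525/6.7 = 96.1456 ≈ 96.15 kN.
ΣF_y = 0: A_y + 96.1456 − ½·10.07·2.7 − 65 − 20 = 0 → A_y = 2.449 kN.
ΣF_x = 0: no horizontal applied forces, so A_x = 0.

A_x = 0, A_y = 2.449 kN, C_y = 96.15 kN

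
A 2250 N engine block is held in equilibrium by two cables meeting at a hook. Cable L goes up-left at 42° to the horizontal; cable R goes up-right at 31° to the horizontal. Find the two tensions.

T_L = 2017 N, T_R = 1748 N

ΣF_x = 0: −T_L·cos42° + T_R·cos31° = 0 → T_R = 0.866978·T_L.
ΣF_y = 0: T_L·sin42° + T_R·sin31° = 2250.
Substitute: T_L·(0.669131 + 0.866978·0.515038) = 2250 → T_L = 2016.75 ≈ 2017 N.
Then T_R = 0.866978 × 2016.75 = 1748 N.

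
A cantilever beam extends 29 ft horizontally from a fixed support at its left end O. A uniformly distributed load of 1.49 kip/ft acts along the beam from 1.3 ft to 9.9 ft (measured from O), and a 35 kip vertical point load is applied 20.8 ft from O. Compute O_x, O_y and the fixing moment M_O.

Resultant of the distributed load: 1.49 × 8.6 = 12.814 kip at 5.6 ft from O.
ΣF_x = 0: O_x = 0.
ΣF_y = 0: O_y − 1.49·8.6 − 35 = 0 → O_y = 47.81 kip.
ΣM about O: M_O − (1.49·8.6)·5.6 − 35·20.8 = 0 → M_O = 799.8 kip·ft.

O_x = 0, O_y = 47.81 kip, M_O = 799.8 kip·ft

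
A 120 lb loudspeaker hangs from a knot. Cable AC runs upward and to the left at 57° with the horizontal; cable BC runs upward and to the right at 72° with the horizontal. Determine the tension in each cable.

ΣF_x = 0: −T_AC·cos57° + T_BC·cos72° = 0 → T_BC = 1.76249·T_AC.
ΣF_y = 0: T_AC·sin57° + T_BC·sin72° = 120.
Substitute: T_AC·(0.838671 + 1.76249·0.951057) = 120 → T_AC = 47.7156 ≈ 47.72 lb.
Then T_BC = 1.76249 × 47.7156 = 84.10 lb.

T_AC = 47.72 lb, T_BC = 84.10 lb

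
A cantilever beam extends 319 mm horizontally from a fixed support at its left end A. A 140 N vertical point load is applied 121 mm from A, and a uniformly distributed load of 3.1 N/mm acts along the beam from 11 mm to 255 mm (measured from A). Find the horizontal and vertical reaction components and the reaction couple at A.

Resultant of the distributed load: 3.1 × 244 = 756.4 N at 133 mm from A.
ΣF_x = 0: A_x = 0.
ΣF_y = 0: A_y − 140 − 3.1·244 = 0 → A_y = 896.4 N.
ΣM about A: M_A − 140·121 − (3.1·244)·133 = 0 → M_A = 117500 N·mm.

A_x = 0, A_y = 896.4 N, M_A = 117500 N·mm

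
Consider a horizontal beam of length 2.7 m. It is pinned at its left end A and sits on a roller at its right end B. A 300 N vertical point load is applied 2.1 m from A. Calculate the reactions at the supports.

A_x = 0, A_y = 66.67 N, B_y = 233.3 N

ΣM about A: B_y·2.7 − 300·2.1 = 0 → B_y = 630/2.7 = 233.333 ≈ 233.3 N.
ΣF_y = 0: A_y + 233.333 − 300 = 0 → A_y = 66.67 N.
ΣF_x = 0: no horizontal applied forces, so A_x = 0.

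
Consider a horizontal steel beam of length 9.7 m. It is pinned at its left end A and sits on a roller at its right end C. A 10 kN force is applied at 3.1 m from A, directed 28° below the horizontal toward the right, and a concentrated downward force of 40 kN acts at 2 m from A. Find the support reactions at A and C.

Taking moments about A: C_y·9.7 − 10·sin28°·3.1 − 40·2 = 0 → C_y = 94.5536/9.7 = 9.74779 ≈ 9.748 kN.
ΣF_y = 0: A_y + 9.74779 − 10·sin28° − 40 = 0 → A_y = 34.95 kN.
ΣF_x = 0: A_x + 10·cos28° = 0 → A_x = -8.829 kN.

A_x = -8.829 kN, A_y = 34.95 kN, C_y = 9.748 kN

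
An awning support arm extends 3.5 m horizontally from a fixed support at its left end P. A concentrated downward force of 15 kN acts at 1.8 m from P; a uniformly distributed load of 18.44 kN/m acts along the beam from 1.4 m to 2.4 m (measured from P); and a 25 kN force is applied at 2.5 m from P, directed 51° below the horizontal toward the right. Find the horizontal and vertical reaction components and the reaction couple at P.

Resultant of the distributed load: 18.44 × 1 = 18.44 kN at 1.9 m from P.
ΣF_x = 0: P_x + 25·cos51° = 0 → P_x = -15.73 kN.
ΣF_y = 0: P_y − 15 − 18.44·1 − 25·sin51° = 0 → P_y = 52.87 kN.
ΣM about P: M_P − 15·1.8 − (18.44·1)·1.9 − 25·sin51°·2.5 = 0 → M_P = 110.6 kN·m.

P_x = -15.73 kN, P_y = 52.87 kN, M_P = 110.6 kN·m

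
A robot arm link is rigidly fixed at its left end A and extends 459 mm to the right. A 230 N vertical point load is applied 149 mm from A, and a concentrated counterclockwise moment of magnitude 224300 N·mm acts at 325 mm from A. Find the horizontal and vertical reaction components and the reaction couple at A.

ΣF_x = 0: A_x = 0.
ΣF_y = 0: A_y − 230 = 0 → A_y = 230.0 N.
ΣM about A: M_A − 230·149 + 224300 = 0 → M_A = -190000 N·mm.

A_x = 0, A_y = 230.0 N, M_A = -190000 N·mm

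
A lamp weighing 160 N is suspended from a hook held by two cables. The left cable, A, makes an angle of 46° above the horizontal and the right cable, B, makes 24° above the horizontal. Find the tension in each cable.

T_A = 155.5 N, T_B = 118.3 N

ΣF_x = 0: −T_A·cos46° + T_B·cos24° = 0 → T_B = 0.760398·T_A.
ΣF_y = 0: T_A·sin46° + T_B·sin24° = 160.
Substitute: T_A·(0.71934 + 0.760398·0.406737) = 160 → T_A = 155.548 ≈ 155.5 N.
Then T_B = 0.760398 × 155.548 = 118.3 N.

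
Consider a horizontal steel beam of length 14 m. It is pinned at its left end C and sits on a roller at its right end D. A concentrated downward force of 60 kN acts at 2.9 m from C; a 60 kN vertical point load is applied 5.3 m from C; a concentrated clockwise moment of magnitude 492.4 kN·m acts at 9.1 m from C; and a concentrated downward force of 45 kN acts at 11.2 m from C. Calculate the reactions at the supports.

Moments about C: D_y·14 − 60·2.9 − 60·5.3 − 492.4 − 45·11.2 = 0 → D_y = 1488.4/14 = 106.314 ≈ 106.3 kN.
ΣF_y = 0: C_y + 106.314 − 60 − 60 − 45 = 0 → C_y = 58.69 kN.
ΣF_x = 0: no horizontal applied forces, so C_x = 0.

C_x = 0, C_y = 58.69 kN, D_y = 106.3 kN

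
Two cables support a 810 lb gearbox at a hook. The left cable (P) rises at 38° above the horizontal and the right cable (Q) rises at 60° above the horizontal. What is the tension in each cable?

ΣF_x = 0: −T_P·cos38° + T_Q·cos60° = 0 → T_Q = 1.57602·T_P.
ΣF_y = 0: T_P·sin38° + T_Q·sin60° = 810.
Substitute: T_P·(0.615661 + 1.57602·0.866025) = 810 → T_P = 408.981 ≈ 409.0 lb.
Then T_Q = 1.57602 × 408.981 = 644.6 lb.

T_P = 409.0 lb, T_Q = 644.6 lb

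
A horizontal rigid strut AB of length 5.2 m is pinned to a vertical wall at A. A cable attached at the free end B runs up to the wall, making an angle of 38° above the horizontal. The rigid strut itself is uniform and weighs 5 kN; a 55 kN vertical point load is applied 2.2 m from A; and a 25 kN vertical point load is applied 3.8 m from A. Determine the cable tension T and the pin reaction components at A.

T = 71.53 kN, A_x = 56.37 kN, A_y = 40.96 kN

ΣM about A: T·sin38°·5.2 − 5·2.6 − 55·2.2 − 25·3.8 = 0 → T = 229/(5.2·0.615661) = 71.5304 ≈ 71.53 kN.
ΣF_x = 0: A_x − T·cos38° = 0 → A_x = 71.5304 × 0.788011 = 56.37 kN.
ΣF_y = 0: A_y + T·sin38° − 5 − 55 − 25 = 0 → A_y = 85 − 71.5304 × 0.615661 = 40.96 kN.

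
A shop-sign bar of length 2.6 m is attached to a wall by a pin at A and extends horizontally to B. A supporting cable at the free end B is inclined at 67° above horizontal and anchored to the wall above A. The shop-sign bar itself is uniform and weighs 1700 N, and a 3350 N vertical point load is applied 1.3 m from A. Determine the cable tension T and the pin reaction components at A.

ΣM about A: T·sin67°·2.6 − 1700·1.3 − 3350·1.3 = 0 → T = 6565/(2.6·0.920505) = 2743.06 ≈ 2743 N.
ΣF_x = 0: A_x − T·cos67° = 0 → A_x = 2743.06 × 0.390731 = 1072 N.
ΣF_y = 0: A_y + T·sin67° − 1700 − 3350 = 0 → A_y = 5050 − 2743.06 × 0.920505 = 2525 N.

T = 2743 N, A_x = 1072 N, A_y = 2525 N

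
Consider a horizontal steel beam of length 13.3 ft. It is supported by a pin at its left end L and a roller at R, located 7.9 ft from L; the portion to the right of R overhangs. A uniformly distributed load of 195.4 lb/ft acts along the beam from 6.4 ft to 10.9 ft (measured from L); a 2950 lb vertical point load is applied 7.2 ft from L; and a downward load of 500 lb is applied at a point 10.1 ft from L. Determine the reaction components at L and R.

Resultant of the distributed load: 195.4 × 4.5 = 879.3 lb at 8.65 ft from L.
ΣM about L: R_y·7.9 − (195.4·4.5)·8.65 − 2950·7.2 − 500·10.1 = 0 → R_y = 33895.945/7.9 = 4290.63 ≈ 4291 lb.
ΣF_y = 0: L_y + 4290.63 − 195.4·4.5 − 2950 − 500 = 0 → L_y = 38.67 lb.
ΣF_x = 0: no horizontal applied forces, so L_x = 0.

L_x = 0, L_y = 38.67 lb, R_y = 4291 lb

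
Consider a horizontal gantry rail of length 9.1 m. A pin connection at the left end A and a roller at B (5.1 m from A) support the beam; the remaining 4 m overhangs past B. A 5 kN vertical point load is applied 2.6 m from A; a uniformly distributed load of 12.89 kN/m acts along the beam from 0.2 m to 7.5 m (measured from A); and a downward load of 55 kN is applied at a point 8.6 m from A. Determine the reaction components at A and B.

A_x = 0, A_y = -12.23 kN, B_y = 166.3 kN

Resultant of the distributed load: 12.89 × 7.3 = 94.097 kN at 3.85 m from A.
ΣM about A: B_y·5.1 − 5·2.6 − (12.89·7.3)·3.85 − 55·8.6 = 0 → B_y = 848.27345/5.1 = 166.328 ≈ 166.3 kN.
ΣF_y = 0: A_y + 166.328 − 5 − 12.89·7.3 − 55 = 0 → A_y = -12.23 kN.
ΣF_x = 0: no horizontal applied forces, so A_x = 0.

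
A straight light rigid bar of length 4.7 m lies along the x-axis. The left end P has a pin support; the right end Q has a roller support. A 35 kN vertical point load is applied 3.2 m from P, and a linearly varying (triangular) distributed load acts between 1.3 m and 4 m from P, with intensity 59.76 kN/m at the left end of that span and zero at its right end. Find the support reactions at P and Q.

Resultant of the triangular load: ½ × 59.76 × 2.7 = 80.676 kN, acting at 2.2 m from P (one-third of the span from the peak).
Moments about P: Q_y·4.7 − 35·3.2 − (½·59.76·2.7)·2.2 = 0 → Q_y = 289.4872/4.7 = 61.593 ≈ 61.59 kN.
ΣF_y = 0: P_y + 61.593 − 35 − ½·59.76·2.7 = 0 → P_y = 54.08 kN.
ΣF_x = 0: no horizontal applied forces, so P_x = 0.

P_x = 0, P_y = 54.08 kN, Q_y = 61.59 kN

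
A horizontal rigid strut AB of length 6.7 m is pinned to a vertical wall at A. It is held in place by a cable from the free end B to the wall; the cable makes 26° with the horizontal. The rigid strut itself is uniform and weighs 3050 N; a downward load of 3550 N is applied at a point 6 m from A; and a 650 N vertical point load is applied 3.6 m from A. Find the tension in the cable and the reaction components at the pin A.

T = 11530 N, A_x = 10360 N, A_y = 2197 N

ΣM about A: T·sin26°·6.7 − 3050·3.35 − 3550·6 − 650·3.6 = 0 → T = 33857.5/(6.7·0.438371) = 11527.6 ≈ 11530 N.
ΣF_x = 0: A_x − T·cos26° = 0 → A_x = 11527.6 × 0.898794 = 10360 N.
ΣF_y = 0: A_y + T·sin26° − 3050 − 3550 − 650 = 0 → A_y = 7250 − 11527.6 × 0.438371 = 2197 N.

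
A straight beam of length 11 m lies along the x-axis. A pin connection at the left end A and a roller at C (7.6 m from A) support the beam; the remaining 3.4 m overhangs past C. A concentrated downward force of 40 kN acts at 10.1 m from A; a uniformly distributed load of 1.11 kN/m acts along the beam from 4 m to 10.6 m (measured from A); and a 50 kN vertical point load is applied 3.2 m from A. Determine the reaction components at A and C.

Resultant of the distributed load: 1.11 × 6.6 = 7.326 kN at 7.3 m from A.
ΣM about A: C_y·7.6 − 40·10.1 − (1.11·6.6)·7.3 − 50·3.2 = 0 → C_y = 617.4798/7.6 = 81.2473 ≈ 81.25 kN.
ΣF_y = 0: A_y + 81.2473 − 40 − 1.11·6.6 − 50 = 0 → A_y = 16.08 kN.
ΣF_x = 0: no horizontal applied forces, so A_x = 0.

A_x = 0, A_y = 16.08 kN, C_y = 81.25 kN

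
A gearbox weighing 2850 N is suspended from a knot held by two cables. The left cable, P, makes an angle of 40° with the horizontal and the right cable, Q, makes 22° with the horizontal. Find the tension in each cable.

T_P = 2993 N, T_Q = 2473 N

ΣF_x = 0: −T_P·cos40° + T_Q·cos22° = 0 → T_Q = 0.826206·T_P.
ΣF_y = 0: T_P·sin40° + T_Q·sin22° = 2850.
Substitute: T_P·(0.642788 + 0.826206·0.374607) = 2850 → T_P = 2992.78 ≈ 2993 N.
Then T_Q = 0.826206 × 2992.78 = 2473 N.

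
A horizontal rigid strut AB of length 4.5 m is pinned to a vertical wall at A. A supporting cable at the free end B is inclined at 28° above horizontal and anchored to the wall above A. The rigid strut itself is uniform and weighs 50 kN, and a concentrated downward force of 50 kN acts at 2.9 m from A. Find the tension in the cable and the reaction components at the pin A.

T = 121.9 kN, A_x = 107.6 kN, A_y = 42.78 kN

ΣM about A: T·sin28°·4.5 − 50·2.25 − 50·2.9 = 0 → T = 257.5/(4.5·0.469472) = 121.886 ≈ 121.9 kN.
ΣF_x = 0: A_x − T·cos28° = 0 → A_x = 121.886 × 0.882948 = 107.6 kN.
ΣF_y = 0: A_y + T·sin28° − 50 − 50 = 0 → A_y = 100 − 121.886 × 0.469472 = 42.78 kN.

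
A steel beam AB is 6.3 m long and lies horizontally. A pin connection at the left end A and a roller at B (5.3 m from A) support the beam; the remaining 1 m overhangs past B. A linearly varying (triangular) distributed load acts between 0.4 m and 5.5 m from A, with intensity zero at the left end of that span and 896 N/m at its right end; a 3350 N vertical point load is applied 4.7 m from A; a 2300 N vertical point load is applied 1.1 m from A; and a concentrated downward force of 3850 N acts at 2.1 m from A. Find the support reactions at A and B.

A_x = 0, A_y = 5173 N, B_y = 6612 N

Resultant of the triangular load: ½ × 896 × 5.1 = 2284.8 N, acting at 3.8 m from A (one-third of the span from the peak).
Moments about A: B_y·5.3 − (½·896·5.1)·3.8 − 3350·4.7 − 2300·1.1 − 3850·2.1 = 0 → B_y = 35042.24/5.3 = 6611.74 ≈ 6612 N.
ΣF_y = 0: A_y + 6611.74 − ½·896·5.1 − 3350 − 2300 − 3850 = 0 → A_y = 5173 N.
ΣF_x = 0: no horizontal applied forces, so A_x = 0.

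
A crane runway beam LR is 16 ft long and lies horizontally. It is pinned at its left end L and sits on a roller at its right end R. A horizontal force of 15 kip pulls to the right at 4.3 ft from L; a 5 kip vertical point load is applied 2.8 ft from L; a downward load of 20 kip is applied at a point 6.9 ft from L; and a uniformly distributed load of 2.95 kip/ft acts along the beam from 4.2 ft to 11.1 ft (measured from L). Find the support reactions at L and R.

L_x = -15.00 kip, L_y = 26.12 kip, R_y = 19.23 kip

Resultant of the distributed load: 2.95 × 6.9 = 20.355 kip at 7.65 ft from L.
Taking moments about L: R_y·16 − 5·2.8 − 20·6.9 − (2.95·6.9)·7.65 = 0 → R_y = 307.71575/16 = 19.2322 ≈ 19.23 kip.
ΣF_y = 0: L_y + 19.2322 − 5 − 20 − 2.95·6.9 = 0 → L_y = 26.12 kip.
ΣF_x = 0: L_x + 15 = 0 → L_x = -15.00 kip.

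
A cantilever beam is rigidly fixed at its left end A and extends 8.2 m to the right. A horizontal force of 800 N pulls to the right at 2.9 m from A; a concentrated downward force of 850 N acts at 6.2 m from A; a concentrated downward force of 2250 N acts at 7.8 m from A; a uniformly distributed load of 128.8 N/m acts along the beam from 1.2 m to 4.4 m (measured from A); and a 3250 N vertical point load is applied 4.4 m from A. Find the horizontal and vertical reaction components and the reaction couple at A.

A_x = -800.0 N, A_y = 6762 N, M_A = 38270 N·m

Resultant of the distributed load: 128.8 × 3.2 = 412.16 N at 2.8 m from A.
ΣF_x = 0: A_x + 800 = 0 → A_x = -800.0 N.
ΣF_y = 0: A_y − 850 − 2250 − 128.8·3.2 − 3250 = 0 → A_y = 6762 N.
ΣM about A: M_A − 850·6.2 − 2250·7.8 − (128.8·3.2)·2.8 − 3250·4.4 = 0 → M_A = 38270 N·m.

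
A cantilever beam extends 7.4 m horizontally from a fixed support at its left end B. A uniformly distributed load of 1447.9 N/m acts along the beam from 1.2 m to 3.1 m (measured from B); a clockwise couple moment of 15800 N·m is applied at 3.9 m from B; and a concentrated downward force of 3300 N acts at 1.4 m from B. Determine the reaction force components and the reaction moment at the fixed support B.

Resultant of the distributed load: 1447.9 × 1.9 = 2751.01 N at 2.15 m from B.
ΣF_x = 0: B_x = 0.
ΣF_y = 0: B_y − 1447.9·1.9 − 3300 = 0 → B_y = 6051 N.
ΣM about B: M_B − (1447.9·1.9)·2.15 − 15800 − 3300·1.4 = 0 → M_B = 26330 N·m.

B_x = 0, B_y = 6051 N, M_B = 26330 N·m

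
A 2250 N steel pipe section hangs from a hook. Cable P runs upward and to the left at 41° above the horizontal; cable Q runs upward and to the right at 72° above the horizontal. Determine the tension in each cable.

ΣF_x = 0: −T_P·cos41° + T_Q·cos72° = 0 → T_Q = 2.44229·T_P.
ΣF_y = 0: T_P·sin41° + T_Q·sin72° = 2250.
Substitute: T_P·(0.656059 + 2.44229·0.951057) = 2250 → T_P = 755.334 ≈ 755.3 N.
Then T_Q = 2.44229 × 755.334 = 1845 N.

T_P = 755.3 N, T_Q = 1845 N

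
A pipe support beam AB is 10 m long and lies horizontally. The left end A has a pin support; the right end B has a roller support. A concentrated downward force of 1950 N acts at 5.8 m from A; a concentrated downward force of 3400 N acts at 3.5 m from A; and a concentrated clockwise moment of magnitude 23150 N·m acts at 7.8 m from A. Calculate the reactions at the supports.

A_x = 0, A_y = 714.0 N, B_y = 4636 N

ΣM about A: B_y·10 − 1950·5.8 − 3400·3.5 − 23150 = 0 → B_y = 46360/10 = 4636 N.
ΣF_y = 0: A_y + 4636 − 1950 − 3400 = 0 → A_y = 714.0 N.
ΣF_x = 0: no horizontal applied forces, so A_x = 0.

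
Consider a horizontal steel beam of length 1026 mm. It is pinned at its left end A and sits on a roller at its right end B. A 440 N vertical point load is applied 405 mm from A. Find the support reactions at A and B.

Taking moments about A: B_y·1026 − 440·405 = 0 → B_y = 178200/1026 = 173.684 ≈ 173.7 N.
ΣF_y = 0: A_y + 173.684 − 440 = 0 → A_y = 266.3 N.
ΣF_x = 0: no horizontal applied forces, so A_x = 0.

A_x = 0, A_y = 266.3 N, B_y = 173.7 N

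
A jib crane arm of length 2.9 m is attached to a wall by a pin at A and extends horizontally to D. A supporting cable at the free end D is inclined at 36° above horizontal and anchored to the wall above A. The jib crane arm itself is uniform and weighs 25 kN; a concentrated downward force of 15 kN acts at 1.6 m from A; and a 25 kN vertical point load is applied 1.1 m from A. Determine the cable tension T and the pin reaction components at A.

T = 51.48 kN, A_x = 41.65 kN, A_y = 34.74 kN

ΣM about A: T·sin36°·2.9 − 25·1.45 − 15·1.6 − 25·1.1 = 0 → T = 87.75/(2.9·0.587785) = 51.4791 ≈ 51.48 kN.
ΣF_x = 0: A_x − T·cos36° = 0 → A_x = 51.4791 × 0.809017 = 41.65 kN.
ΣF_y = 0: A_y + T·sin36° − 25 − 15 − 25 = 0 → A_y = 65 − 51.4791 × 0.587785 = 34.74 kN.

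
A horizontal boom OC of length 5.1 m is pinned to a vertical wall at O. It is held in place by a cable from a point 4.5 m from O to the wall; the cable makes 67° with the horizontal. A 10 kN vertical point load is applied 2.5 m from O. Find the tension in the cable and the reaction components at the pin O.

T = 6.035 kN, O_x = 2.358 kN, O_y = 4.444 kN

ΣM about O: T·sin67°·4.5 − 10·2.5 = 0 → T = 25/(4.5·0.920505) = 6.03533 ≈ 6.035 kN.
ΣF_x = 0: O_x − T·cos67° = 0 → O_x = 6.03533 × 0.390731 = 2.358 kN.
ΣF_y = 0: O_y + T·sin67° − 10 = 0 → O_y = 10 − 6.03533 × 0.920505 = 4.444 kN.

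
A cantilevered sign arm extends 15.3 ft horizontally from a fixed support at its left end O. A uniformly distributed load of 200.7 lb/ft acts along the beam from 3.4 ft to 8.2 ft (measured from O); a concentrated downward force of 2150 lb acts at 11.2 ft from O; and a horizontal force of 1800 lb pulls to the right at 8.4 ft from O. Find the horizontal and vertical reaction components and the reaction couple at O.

O_x = -1800 lb, O_y = 3113 lb, M_O = 29670 lb·ft

Resultant of the distributed load: 200.7 × 4.8 = 963.36 lb at 5.8 ft from O.
ΣF_x = 0: O_x + 1800 = 0 → O_x = -1800 lb.
ΣF_y = 0: O_y − 200.7·4.8 − 2150 = 0 → O_y = 3113 lb.
ΣM about O: M_O − (200.7·4.8)·5.8 − 2150·11.2 = 0 → M_O = 29670 lb·ft.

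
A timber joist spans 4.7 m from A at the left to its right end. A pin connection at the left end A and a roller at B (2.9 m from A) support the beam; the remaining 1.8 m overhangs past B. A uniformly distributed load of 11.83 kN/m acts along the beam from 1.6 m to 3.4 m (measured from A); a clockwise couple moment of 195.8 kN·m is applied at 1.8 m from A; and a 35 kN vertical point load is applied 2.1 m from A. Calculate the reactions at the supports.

A_x = 0, A_y = -54.92 kN, B_y = 111.2 kN

Resultant of the distributed load: 11.83 × 1.8 = 21.294 kN at 2.5 m from A.
Moments about A: B_y·2.9 − (11.83·1.8)·2.5 − 195.8 − 35·2.1 = 0 → B_y = 322.535/2.9 = 111.219 ≈ 111.2 kN.
ΣF_y = 0: A_y + 111.219 − 11.83·1.8 − 35 = 0 → A_y = -54.92 kN.
ΣF_x = 0: no horizontal applied forces, so A_x = 0.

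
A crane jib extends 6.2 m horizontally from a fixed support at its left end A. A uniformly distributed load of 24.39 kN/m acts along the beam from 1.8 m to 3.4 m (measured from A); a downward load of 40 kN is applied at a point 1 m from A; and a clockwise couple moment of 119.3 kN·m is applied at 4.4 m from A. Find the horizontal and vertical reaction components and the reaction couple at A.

A_x = 0, A_y = 79.02 kN, M_A = 260.8 kN·m

Resultant of the distributed load: 24.39 × 1.6 = 39.024 kN at 2.6 m from A.
ΣF_x = 0: A_x = 0.
ΣF_y = 0: A_y − 24.39·1.6 − 40 = 0 → A_y = 79.02 kN.
ΣM about A: M_A − (24.39·1.6)·2.6 − 40·1 − 119.3 = 0 → M_A = 260.8 kN·m.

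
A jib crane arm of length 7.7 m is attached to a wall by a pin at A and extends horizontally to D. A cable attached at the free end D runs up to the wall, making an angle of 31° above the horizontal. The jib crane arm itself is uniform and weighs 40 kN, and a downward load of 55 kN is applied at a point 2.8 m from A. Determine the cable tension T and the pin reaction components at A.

ΣM about A: T·sin31°·7.7 − 40·3.85 − 55·2.8 = 0 → T = 308/(7.7·0.515038) = 77.6642 ≈ 77.66 kN.
ΣF_x = 0: A_x − T·cos31° = 0 → A_x = 77.6642 × 0.857167 = 66.57 kN.
ΣF_y = 0: A_y + T·sin31° − 40 − 55 = 0 → A_y = 95 − 77.6642 × 0.515038 = 55.00 kN.

T = 77.66 kN, A_x = 66.57 kN, A_y = 55.00 kN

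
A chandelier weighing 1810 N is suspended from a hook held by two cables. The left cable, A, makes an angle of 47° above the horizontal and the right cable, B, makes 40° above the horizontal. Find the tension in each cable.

T_A = 1388 N, T_B = 1236 N

ΣF_x = 0: −T_A·cos47° + T_B·cos40° = 0 → T_B = 0.890286·T_A.
ΣF_y = 0: T_A·sin47° + T_B·sin40° = 1810.
Substitute: T_A·(0.731354 + 0.890286·0.642788) = 1810 → T_A = 1388.44 ≈ 1388 N.
Then T_B = 0.890286 × 1388.44 = 1236 N.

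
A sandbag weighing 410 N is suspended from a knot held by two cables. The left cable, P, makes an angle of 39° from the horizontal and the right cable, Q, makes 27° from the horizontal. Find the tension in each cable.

ΣF_x = 0: −T_P·cos39° + T_Q·cos27° = 0 → T_Q = 0.872211·T_P.
ΣF_y = 0: T_P·sin39° + T_Q·sin27° = 410.
Substitute: T_P·(0.62932 + 0.872211·0.45399) = 410 → T_P = 399.885 ≈ 399.9 N.
Then T_Q = 0.872211 × 399.885 = 348.8 N.

T_P = 399.9 N, T_Q = 348.8 N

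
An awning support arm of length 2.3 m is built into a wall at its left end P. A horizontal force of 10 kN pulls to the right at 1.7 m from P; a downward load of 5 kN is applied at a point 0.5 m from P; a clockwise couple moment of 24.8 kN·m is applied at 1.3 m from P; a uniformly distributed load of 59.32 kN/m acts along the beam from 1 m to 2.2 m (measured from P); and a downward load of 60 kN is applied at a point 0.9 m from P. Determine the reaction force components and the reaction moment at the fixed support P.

Resultant of the distributed load: 59.32 × 1.2 = 71.184 kN at 1.6 m from P.
ΣF_x = 0: P_x + 10 = 0 → P_x = -10.00 kN.
ΣF_y = 0: P_y − 5 − 59.32·1.2 − 60 = 0 → P_y = 136.2 kN.
ΣM about P: M_P − 5·0.5 − 24.8 − (59.32·1.2)·1.6 − 60·0.9 = 0 → M_P = 195.2 kN·m.

P_x = -10.00 kN, P_y = 136.2 kN, M_P = 195.2 kN·m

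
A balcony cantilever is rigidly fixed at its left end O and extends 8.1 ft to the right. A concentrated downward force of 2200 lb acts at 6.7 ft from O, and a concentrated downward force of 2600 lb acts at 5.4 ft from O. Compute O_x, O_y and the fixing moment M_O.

O_x = 0, O_y = 4800 lb, M_O = 28780 lb·ft

ΣF_x = 0: O_x = 0.
ΣF_y = 0: O_y − 2200 − 2600 = 0 → O_y = 4800 lb.
ΣM about O: M_O − 2200·6.7 − 2600·5.4 = 0 → M_O = 28780 lb·ft.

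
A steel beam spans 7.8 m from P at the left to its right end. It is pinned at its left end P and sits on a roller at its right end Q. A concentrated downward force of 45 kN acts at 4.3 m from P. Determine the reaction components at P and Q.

P_x = 0, P_y = 20.19 kN, Q_y = 24.81 kN

Taking moments about P: Q_y·7.8 − 45·4.3 = 0 → Q_y = 193.5/7.8 = 24.8077 ≈ 24.81 kN.
ΣF_y = 0: P_y + 24.8077 − 45 = 0 → P_y = 20.19 kN.
ΣF_x = 0: no horizontal applied forces, so P_x = 0.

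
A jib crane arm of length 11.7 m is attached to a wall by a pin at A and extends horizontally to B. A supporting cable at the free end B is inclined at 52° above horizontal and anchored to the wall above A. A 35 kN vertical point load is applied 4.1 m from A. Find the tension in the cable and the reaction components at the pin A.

T = 15.56 kN, A_x = 9.582 kN, A_y = 22.74 kN

ΣM about A: T·sin52°·11.7 − 35·4.1 = 0 → T = 143.5/(11.7·0.788011) = 15.5644 ≈ 15.56 kN.
ΣF_x = 0: A_x − T·cos52° = 0 → A_x = 15.5644 × 0.615661 = 9.582 kN.
ΣF_y = 0: A_y + T·sin52° − 35 = 0 → A_y = 35 − 15.5644 × 0.788011 = 22.74 kN.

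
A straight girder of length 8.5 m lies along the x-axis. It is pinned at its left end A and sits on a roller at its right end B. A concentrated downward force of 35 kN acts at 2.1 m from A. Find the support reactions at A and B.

Taking moments about A: B_y·8.5 − 35·2.1 = 0 → B_y = 73.5/8.5 = 8.64706 ≈ 8.647 kN.
ΣF_y = 0: A_y + 8.64706 − 35 = 0 → A_y = 26.35 kN.
ΣF_x = 0: no horizontal applied forces, so A_x = 0.

A_x = 0, A_y = 26.35 kN, B_y = 8.647 kN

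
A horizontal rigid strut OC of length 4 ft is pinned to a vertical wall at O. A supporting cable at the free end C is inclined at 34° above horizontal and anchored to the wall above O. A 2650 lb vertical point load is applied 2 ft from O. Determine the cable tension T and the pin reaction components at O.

T = 2369 lb, O_x = 1964 lb, O_y = 1325 lb

ΣM about O: T·sin34°·4 − 2650·2 = 0 → T = 5300/(4·0.559193) = 2369.49 ≈ 2369 lb.
ΣF_x = 0: O_x − T·cos34° = 0 → O_x = 2369.49 × 0.829038 = 1964 lb.
ΣF_y = 0: O_y + T·sin34° − 2650 = 0 → O_y = 2650 − 2369.49 × 0.559193 = 1325 lb.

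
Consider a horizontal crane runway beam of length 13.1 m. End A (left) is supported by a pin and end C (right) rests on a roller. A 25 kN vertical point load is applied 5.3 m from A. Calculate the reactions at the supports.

Moments about A: C_y·13.1 − 25·5.3 = 0 → C_y = 132.5/13.1 = 10.1145 ≈ 10.11 kN.
ΣF_y = 0: A_y + 10.1145 − 25 = 0 → A_y = 14.89 kN.
ΣF_x = 0: no horizontal applied forces, so A_x = 0.

A_x = 0, A_y = 14.89 kN, C_y = 10.11 kN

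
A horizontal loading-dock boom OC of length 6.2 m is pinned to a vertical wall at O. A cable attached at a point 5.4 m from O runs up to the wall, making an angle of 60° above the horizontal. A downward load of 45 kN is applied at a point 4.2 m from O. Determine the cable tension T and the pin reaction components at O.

ΣM about O: T·sin60°·5.4 − 45·4.2 = 0 → T = 189/(5.4·0.866025) = 40.4145 ≈ 40.41 kN.
ΣF_x = 0: O_x − T·cos60° = 0 → O_x = 40.4145 × 0.5 = 20.21 kN.
ΣF_y = 0: O_y + T·sin60° − 45 = 0 → O_y = 45 − 40.4145 × 0.866025 = 10.00 kN.

T = 40.41 kN, O_x = 20.21 kN, O_y = 10.00 kN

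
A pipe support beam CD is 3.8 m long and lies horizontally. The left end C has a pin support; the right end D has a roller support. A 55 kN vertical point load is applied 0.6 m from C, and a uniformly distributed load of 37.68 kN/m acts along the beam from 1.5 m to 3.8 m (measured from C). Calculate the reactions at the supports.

C_x = 0, C_y = 72.54 kN, D_y = 69.12 kN

Resultant of the distributed load: 37.68 × 2.3 = 86.664 kN at 2.65 m from C.
ΣM about C: D_y·3.8 − 55·0.6 − (37.68·2.3)·2.65 = 0 → D_y = 262.6596/3.8 = 69.1209 ≈ 69.12 kN.
ΣF_y = 0: C_y + 69.1209 − 55 − 37.68·2.3 = 0 → C_y = 72.54 kN.
ΣF_x = 0: no horizontal applied forces, so C_x = 0.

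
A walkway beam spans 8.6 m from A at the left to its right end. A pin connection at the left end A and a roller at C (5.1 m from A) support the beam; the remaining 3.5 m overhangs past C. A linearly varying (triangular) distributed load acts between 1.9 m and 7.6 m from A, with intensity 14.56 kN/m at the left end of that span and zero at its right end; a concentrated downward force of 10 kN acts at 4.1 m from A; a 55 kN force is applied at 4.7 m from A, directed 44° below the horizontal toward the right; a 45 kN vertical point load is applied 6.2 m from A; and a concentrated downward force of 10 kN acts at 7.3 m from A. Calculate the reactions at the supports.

Resultant of the triangular load: ½ × 14.56 × 5.7 = 41.496 kN, acting at 3.8 m from A (one-third of the span from the peak).
ΣM about A: C_y·5.1 − (½·14.56·5.7)·3.8 − 10·4.1 − 55·sin44°·4.7 − 45·6.2 − 10·7.3 = 0 → C_y = 730.254/5.1 = 143.187 ≈ 143.2 kN.
ΣF_y = 0: A_y + 143.187 − ½·14.56·5.7 − 10 − 55·sin44° − 45 − 10 = 0 → A_y = 1.515 kN.
ΣF_x = 0: A_x + 55·cos44° = 0 → A_x = -39.56 kN.

A_x = -39.56 kN, A_y = 1.515 kN, C_y = 143.2 kN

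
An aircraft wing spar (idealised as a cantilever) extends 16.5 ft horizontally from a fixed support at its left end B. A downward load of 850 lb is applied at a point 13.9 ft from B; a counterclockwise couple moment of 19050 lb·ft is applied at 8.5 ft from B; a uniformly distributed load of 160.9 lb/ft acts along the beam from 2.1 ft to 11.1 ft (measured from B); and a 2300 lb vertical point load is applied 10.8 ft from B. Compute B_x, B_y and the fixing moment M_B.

Resultant of the distributed load: 160.9 × 9 = 1448.1 lb at 6.6 ft from B.
ΣF_x = 0: B_x = 0.
ΣF_y = 0: B_y − 850 − 160.9·9 − 2300 = 0 → B_y = 4598 lb.
ΣM about B: M_B − 850·13.9 + 19050 − (160.9·9)·6.6 − 2300·10.8 = 0 → M_B = 27160 lb·ft.

B_x = 0, B_y = 4598 lb, M_B = 27160 lb·ft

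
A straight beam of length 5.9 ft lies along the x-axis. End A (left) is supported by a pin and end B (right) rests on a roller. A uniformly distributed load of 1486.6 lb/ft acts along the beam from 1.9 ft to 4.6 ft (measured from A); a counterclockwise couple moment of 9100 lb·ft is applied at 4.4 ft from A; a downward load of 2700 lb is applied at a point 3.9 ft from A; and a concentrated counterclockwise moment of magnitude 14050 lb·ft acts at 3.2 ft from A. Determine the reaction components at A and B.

Resultant of the distributed load: 1486.6 × 2.7 = 4013.82 lb at 3.25 ft from A.
ΣM about A: B_y·5.9 − (1486.6·2.7)·3.25 + 9100 − 2700·3.9 + 14050 = 0 → B_y = 424.915/5.9 = 72.0195 ≈ 72.02 lb.
ΣF_y = 0: A_y + 72.0195 − 1486.6·2.7 − 2700 = 0 → A_y = 6642 lb.
ΣF_x = 0: no horizontal applied forces, so A_x = 0.

A_x = 0, A_y = 6642 lb, B_y = 72.02 lb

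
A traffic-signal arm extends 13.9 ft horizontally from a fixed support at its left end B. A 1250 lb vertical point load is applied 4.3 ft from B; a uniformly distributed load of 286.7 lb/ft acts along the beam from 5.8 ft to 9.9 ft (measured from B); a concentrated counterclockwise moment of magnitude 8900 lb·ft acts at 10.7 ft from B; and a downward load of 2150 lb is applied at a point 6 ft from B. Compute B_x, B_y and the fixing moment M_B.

Resultant of the distributed load: 286.7 × 4.1 = 1175.47 lb at 7.85 ft from B.
ΣF_x = 0: B_x = 0.
ΣF_y = 0: B_y − 1250 − 286.7·4.1 − 2150 = 0 → B_y = 4575 lb.
ΣM about B: M_B − 1250·4.3 − (286.7·4.1)·7.85 + 8900 − 2150·6 = 0 → M_B = 18600 lb·ft.

B_x = 0, B_y = 4575 lb, M_B = 18600 lb·ft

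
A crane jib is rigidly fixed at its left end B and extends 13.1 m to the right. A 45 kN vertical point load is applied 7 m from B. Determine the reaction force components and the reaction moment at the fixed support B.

ΣF_x = 0: B_x = 0.
ΣF_y = 0: B_y − 45 = 0 → B_y = 45.00 kN.
ΣM about B: M_B − 45·7 = 0 → M_B = 315.0 kN·m.

B_x = 0, B_y = 45.00 kN, M_B = 315.0 kN·m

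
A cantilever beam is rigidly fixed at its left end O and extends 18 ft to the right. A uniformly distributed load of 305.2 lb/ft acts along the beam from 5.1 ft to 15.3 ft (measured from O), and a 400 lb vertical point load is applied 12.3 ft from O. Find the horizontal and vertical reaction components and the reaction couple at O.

Resultant of the distributed load: 305.2 × 10.2 = 3113.04 lb at 10.2 ft from O.
ΣF_x = 0: O_x = 0.
ΣF_y = 0: O_y − 305.2·10.2 − 400 = 0 → O_y = 3513 lb.
ΣM about O: M_O − (305.2·10.2)·10.2 − 400·12.3 = 0 → M_O = 36670 lb·ft.

O_x = 0, O_y = 3513 lb, M_O = 36670 lb·ft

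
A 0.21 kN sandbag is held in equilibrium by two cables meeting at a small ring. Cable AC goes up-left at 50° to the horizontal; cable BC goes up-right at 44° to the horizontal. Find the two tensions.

T_AC = 0.1514 kN, T_BC = 0.1353 kN

ΣF_x = 0: −T_AC·cos50° + T_BC·cos44° = 0 → T_BC = 0.89358·T_AC.
ΣF_y = 0: T_AC·sin50° + T_BC·sin44° = 0.21.
Substitute: T_AC·(0.766044 + 0.89358·0.694658) = 0.21 → T_AC = 0.15143 ≈ 0.1514 kN.
Then T_BC = 0.89358 × 0.15143 = 0.1353 kN.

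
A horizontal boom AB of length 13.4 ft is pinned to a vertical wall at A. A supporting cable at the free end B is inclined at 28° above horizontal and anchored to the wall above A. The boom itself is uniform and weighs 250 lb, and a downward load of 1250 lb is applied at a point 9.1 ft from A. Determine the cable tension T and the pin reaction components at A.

ΣM about A: T·sin28°·13.4 − 250·6.7 − 1250·9.1 = 0 → T = 13050/(13.4·0.469472) = 2074.42 ≈ 2074 lb.
ΣF_x = 0: A_x − T·cos28° = 0 → A_x = 2074.42 × 0.882948 = 1832 lb.
ΣF_y = 0: A_y + T·sin28° − 250 − 1250 = 0 → A_y = 1500 − 2074.42 × 0.469472 = 526.1 lb.

T = 2074 lb, A_x = 1832 lb, A_y = 526.1 lb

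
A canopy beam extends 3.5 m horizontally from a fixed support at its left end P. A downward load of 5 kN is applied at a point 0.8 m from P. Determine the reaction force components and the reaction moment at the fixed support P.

P_x = 0, P_y = 5.000 kN, M_P = 4.000 kN·m

ΣF_x = 0: P_x = 0.
ΣF_y = 0: P_y − 5 = 0 → P_y = 5.000 kN.
ΣM about P: M_P − 5·0.8 = 0 → M_P = 4.000 kN·m.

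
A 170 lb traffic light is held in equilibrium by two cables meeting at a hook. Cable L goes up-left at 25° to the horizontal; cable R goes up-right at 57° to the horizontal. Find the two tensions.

ΣF_x = 0: −T_L·cos25° + T_R·cos57° = 0 → T_R = 1.66405·T_L.
ΣF_y = 0: T_L·sin25° + T_R·sin57° = 170.
Substitute: T_L·(0.422618 + 1.66405·0.838671) = 170 → T_L = 93.4986 ≈ 93.50 lb.
Then T_R = 1.66405 × 93.4986 = 155.6 lb.

T_L = 93.50 lb, T_R = 155.6 lb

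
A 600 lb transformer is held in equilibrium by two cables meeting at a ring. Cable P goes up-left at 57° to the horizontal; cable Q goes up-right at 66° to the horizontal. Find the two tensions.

ΣF_x = 0: −T_P·cos57° + T_Q·cos66° = 0 → T_Q = 1.33905·T_P.
ΣF_y = 0: T_P·sin57° + T_Q·sin66° = 600.
Substitute: T_P·(0.838671 + 1.33905·0.913545) = 600 → T_P = 290.986 ≈ 291.0 lb.
Then T_Q = 1.33905 × 290.986 = 389.6 lb.

T_P = 291.0 lb, T_Q = 389.6 lb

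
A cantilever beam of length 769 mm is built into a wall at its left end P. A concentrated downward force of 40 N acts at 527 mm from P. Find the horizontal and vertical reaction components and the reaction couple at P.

ΣF_x = 0: P_x = 0.
ΣF_y = 0: P_y − 40 = 0 → P_y = 40.00 N.
ΣM about P: M_P − 40·527 = 0 → M_P = 21080 N·mm.

P_x = 0, P_y = 40.00 N, M_P = 21080 N·mm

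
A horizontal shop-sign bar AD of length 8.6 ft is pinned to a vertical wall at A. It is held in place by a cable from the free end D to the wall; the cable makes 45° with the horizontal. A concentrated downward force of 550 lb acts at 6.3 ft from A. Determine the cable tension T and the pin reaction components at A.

ΣM about A: T·sin45°·8.6 − 550·6.3 = 0 → T = 3465/(8.6·0.707107) = 569.796 ≈ 569.8 lb.
ΣF_x = 0: A_x − T·cos45° = 0 → A_x = 569.796 × 0.707107 = 402.9 lb.
ΣF_y = 0: A_y + T·sin45° − 550 = 0 → A_y = 550 − 569.796 × 0.707107 = 147.1 lb.

T = 569.8 lb, A_x = 402.9 lb, A_y = 147.1 lb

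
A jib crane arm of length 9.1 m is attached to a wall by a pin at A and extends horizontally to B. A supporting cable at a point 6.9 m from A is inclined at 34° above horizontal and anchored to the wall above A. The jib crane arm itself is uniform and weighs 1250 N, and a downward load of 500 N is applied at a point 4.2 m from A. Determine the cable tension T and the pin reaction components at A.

ΣM about A: T·sin34°·6.9 − 1250·4.55 − 500·4.2 = 0 → T = 7787.5/(6.9·0.559193) = 2018.31 ≈ 2018 N.
ΣF_x = 0: A_x − T·cos34° = 0 → A_x = 2018.31 × 0.829038 = 1673 N.
ΣF_y = 0: A_y + T·sin34° − 1250 − 500 = 0 → A_y = 1750 − 2018.31 × 0.559193 = 621.4 N.

T = 2018 N, A_x = 1673 N, A_y = 621.4 N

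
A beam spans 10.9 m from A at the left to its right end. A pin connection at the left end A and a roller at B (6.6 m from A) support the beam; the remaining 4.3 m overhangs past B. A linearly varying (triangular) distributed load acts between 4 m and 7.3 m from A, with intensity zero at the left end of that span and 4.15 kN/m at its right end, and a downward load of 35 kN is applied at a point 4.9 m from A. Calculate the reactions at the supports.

Resultant of the triangular load: ½ × 4.15 × 3.3 = 6.8475 kN, acting at 6.2 m from A (one-third of the span from the peak).
Moments about A: B_y·6.6 − (½·4.15·3.3)·6.2 − 35·4.9 = 0 → B_y = 213.9545/6.6 = 32.4173 ≈ 32.42 kN.
ΣF_y = 0: A_y + 32.4173 − ½·4.15·3.3 − 35 = 0 → A_y = 9.430 kN.
ΣF_x = 0: no horizontal applied forces, so A_x = 0.

A_x = 0, A_y = 9.430 kN, B_y = 32.42 kN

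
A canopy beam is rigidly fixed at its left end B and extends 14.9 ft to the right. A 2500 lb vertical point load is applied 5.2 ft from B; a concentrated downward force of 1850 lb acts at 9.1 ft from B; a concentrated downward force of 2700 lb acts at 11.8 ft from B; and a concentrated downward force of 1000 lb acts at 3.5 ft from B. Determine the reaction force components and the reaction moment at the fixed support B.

ΣF_x = 0: B_x = 0.
ΣF_y = 0: B_y − 2500 − 1850 − 2700 − 1000 = 0 → B_y = 8050 lb.
ΣM about B: M_B − 2500·5.2 − 1850·9.1 − 2700·11.8 − 1000·3.5 = 0 → M_B = 65200 lb·ft.

B_x = 0, B_y = 8050 lb, M_B = 65200 lb·ft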